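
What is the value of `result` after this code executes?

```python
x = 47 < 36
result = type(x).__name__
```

x is bool; result = 'bool'

'bool'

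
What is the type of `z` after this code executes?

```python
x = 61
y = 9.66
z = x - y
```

int - float = float

float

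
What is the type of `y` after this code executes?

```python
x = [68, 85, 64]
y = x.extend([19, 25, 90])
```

list.extend() returns None

NoneType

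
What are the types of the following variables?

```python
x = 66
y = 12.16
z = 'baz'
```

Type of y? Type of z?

y is assigned a number with a decimal point, so it is a float; z is assigned a quoted string literal, so it is a str

float, str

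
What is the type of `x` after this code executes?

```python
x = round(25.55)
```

round() with no decimal places returns int

int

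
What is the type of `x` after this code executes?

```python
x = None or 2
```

'or' with None returns the other truthy value

int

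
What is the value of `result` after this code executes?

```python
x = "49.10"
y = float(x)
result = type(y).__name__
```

x is str; y is float; result = 'float'

'float'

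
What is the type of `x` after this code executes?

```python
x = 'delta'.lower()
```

str.lower() returns str

str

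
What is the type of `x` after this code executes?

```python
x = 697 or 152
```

'or' returns first truthy value (int)

int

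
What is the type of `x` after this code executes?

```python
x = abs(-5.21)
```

abs() of float returns float

float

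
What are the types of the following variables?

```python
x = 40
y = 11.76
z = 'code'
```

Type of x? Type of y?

x is assigned a bare integer (no decimal point), so it is an int; y is assigned a number with a decimal point, so it is a float

int, float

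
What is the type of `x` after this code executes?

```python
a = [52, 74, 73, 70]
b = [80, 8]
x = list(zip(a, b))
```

list(zip()) returns a list of tuples

list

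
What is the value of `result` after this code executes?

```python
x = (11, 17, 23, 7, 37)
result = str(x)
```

x = (11, 17, 23, 7, 37); result = '(11, 17, 23, 7, 37)'

'(11, 17, 23, 7, 37)'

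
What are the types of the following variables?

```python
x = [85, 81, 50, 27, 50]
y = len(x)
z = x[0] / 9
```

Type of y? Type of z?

len() returns int; int / int = float

int, float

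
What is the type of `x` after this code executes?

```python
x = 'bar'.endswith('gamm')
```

str.endswith() returns bool

bool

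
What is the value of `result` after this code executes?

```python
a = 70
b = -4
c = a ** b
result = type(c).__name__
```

a is int; b is int; c is float; result = 'float'

'float'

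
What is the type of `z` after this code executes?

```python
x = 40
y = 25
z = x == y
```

Equality comparison returns bool

bool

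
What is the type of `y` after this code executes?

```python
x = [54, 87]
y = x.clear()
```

list.clear() returns None

NoneType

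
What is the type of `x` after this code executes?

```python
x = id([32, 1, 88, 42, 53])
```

id() returns int

int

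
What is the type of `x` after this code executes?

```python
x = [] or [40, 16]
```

'or' returns first truthy value (list)

list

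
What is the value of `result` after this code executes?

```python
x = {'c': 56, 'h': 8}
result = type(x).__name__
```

x is dict; result = 'dict'

'dict'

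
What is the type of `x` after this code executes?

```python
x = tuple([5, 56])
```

tuple() constructor returns tuple

tuple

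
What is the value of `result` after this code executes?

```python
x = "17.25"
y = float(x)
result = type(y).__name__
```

x is str; y is float; result = 'float'

'float'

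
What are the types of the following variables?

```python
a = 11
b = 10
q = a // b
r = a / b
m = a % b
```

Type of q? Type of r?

// returns int; / returns float

int, float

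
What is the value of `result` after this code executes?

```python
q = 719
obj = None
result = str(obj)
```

q = 719; obj = None; result = 'None'

'None'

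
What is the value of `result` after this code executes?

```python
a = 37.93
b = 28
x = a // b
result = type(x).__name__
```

a is float; b is int; x is float; result = 'float'

'float'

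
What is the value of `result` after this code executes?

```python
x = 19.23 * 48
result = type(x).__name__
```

x is float; result = 'float'

'float'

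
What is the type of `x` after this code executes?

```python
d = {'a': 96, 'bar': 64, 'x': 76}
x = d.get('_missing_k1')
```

dict.get() returns None when key not found

NoneType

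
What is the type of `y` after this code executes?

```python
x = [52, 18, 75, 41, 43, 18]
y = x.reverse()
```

list.reverse() returns None

NoneType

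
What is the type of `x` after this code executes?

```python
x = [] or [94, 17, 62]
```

'or' returns first truthy value (list)

list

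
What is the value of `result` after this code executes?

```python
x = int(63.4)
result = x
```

x = 63; result = 63

63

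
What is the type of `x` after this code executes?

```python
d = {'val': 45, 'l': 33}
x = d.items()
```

dict.items() returns dict_items view

dict_items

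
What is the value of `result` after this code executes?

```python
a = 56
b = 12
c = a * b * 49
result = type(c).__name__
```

a is int; b is int; c is int; result = 'int'

'int'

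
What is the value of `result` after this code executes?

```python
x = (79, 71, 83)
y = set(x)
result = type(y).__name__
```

x is tuple; y is set; result = 'set'

'set'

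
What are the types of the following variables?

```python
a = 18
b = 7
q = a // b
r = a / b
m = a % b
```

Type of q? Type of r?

// returns int; / returns float

int, float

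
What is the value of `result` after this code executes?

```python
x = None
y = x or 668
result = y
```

x = None; y = 668; result = 668

668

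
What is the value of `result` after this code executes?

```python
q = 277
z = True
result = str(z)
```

q = 277; z = True; result = 'True'

'True'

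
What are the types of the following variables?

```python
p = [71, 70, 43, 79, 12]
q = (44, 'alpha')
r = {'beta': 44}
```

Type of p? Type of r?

p is assigned a list literal (square brackets); r is assigned a dict literal ({key: value})

list, dict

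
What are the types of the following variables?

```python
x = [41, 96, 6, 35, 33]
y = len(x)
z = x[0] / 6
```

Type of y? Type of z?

len() returns int; int / int = float

int, float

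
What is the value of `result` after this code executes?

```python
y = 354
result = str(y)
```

y = 354; result = '354'

'354'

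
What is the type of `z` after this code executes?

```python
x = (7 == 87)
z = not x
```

'not' returns bool

bool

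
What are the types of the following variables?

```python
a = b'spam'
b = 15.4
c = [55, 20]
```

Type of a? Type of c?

a is assigned a bytes literal (b'...' prefix); c is assigned a list literal (square brackets)

bytes, list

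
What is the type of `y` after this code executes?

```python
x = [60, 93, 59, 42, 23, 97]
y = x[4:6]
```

Slicing a list returns a list

list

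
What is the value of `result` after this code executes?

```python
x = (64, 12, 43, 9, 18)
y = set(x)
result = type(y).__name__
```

x is tuple; y is set; result = 'set'

'set'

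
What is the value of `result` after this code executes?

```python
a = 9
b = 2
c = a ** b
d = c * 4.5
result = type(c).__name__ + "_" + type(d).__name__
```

a is int; b is int; c is int; d is float; result = 'int_float'

'int_float'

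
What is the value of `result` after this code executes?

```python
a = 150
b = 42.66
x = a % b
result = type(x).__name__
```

a is int; b is float; x is float; result = 'float'

'float'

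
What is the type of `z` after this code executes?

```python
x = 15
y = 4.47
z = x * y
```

int * float = float

float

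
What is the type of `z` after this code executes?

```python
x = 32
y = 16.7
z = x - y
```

int - float = float

float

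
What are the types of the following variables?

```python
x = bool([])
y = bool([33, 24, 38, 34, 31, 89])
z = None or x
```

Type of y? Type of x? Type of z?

bool() returns bool; bool() returns bool; None or bool returns the bool

bool, bool, bool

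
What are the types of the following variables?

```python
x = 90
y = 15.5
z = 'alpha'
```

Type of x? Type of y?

x is assigned a bare integer (no decimal point), so it is an int; y is assigned a number with a decimal point, so it is a float

int, float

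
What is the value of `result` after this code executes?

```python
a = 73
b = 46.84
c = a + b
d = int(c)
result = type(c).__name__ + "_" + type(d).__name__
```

a is int; b is float; c is float; d is int; result = 'float_int'

'float_int'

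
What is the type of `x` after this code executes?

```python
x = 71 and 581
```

'and' with truthy values returns last operand (int)

int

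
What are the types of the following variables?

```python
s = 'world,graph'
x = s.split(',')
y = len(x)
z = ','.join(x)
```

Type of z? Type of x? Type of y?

str.join() returns str; str.split() returns list; len() returns int

str, list, int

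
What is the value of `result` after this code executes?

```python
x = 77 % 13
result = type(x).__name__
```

x is int; result = 'int'

'int'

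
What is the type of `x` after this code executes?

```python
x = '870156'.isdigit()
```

str.isdigit() returns bool

bool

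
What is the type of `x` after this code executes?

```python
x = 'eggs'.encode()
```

str.encode() returns bytes

bytes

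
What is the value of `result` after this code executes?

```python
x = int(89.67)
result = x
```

x = 89; result = 89

89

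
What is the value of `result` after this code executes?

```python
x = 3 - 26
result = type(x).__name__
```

x is int; result = 'int'

'int'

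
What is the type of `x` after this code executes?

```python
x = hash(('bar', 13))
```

hash() returns int

int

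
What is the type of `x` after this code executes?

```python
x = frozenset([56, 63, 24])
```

frozenset() returns frozenset

frozenset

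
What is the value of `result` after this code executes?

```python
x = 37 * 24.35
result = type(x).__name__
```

x is float; result = 'float'

'float'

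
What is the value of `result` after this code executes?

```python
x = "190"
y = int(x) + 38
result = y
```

x = '190'; y = 228; result = 228

228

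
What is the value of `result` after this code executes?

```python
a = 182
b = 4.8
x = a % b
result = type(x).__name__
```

a is int; b is float; x is float; result = 'float'

'float'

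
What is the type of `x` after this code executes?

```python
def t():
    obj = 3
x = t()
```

Function without return returns None

NoneType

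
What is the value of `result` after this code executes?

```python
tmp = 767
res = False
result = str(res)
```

tmp = 767; res = False; result = 'False'

'False'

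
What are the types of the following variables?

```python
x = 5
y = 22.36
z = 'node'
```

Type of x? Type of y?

x is assigned a bare integer (no decimal point), so it is an int; y is assigned a number with a decimal point, so it is a float

int, float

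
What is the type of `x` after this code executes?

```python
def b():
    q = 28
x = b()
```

Function without return returns None

NoneType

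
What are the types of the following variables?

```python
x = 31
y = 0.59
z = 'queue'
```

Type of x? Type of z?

x is assigned a bare integer (no decimal point), so it is an int; z is assigned a quoted string literal, so it is a str

int, str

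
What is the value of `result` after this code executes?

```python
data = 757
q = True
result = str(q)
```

data = 757; q = True; result = 'True'

'True'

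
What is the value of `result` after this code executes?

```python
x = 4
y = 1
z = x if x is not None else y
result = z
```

x = 4; y = 1; z = 4; result = 4

4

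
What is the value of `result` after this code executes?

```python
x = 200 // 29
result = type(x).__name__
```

x is int; result = 'int'

'int'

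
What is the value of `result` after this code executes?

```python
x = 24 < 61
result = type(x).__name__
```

x is bool; result = 'bool'

'bool'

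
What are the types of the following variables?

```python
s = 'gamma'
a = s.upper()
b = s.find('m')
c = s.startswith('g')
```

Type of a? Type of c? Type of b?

upper() returns str; startswith() returns bool; find() returns int

str, bool, int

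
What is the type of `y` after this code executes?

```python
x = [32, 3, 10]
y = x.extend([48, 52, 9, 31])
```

list.extend() returns None

NoneType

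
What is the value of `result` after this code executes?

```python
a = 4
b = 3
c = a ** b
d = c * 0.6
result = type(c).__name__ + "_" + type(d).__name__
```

a is int; b is int; c is int; d is float; result = 'int_float'

'int_float'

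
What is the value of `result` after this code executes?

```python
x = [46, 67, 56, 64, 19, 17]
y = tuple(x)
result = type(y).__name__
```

x is list; y is tuple; result = 'tuple'

'tuple'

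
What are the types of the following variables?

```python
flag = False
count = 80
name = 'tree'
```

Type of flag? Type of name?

flag is assigned the constant False, which has type bool; name is assigned a quoted string literal, so it is a str

bool, str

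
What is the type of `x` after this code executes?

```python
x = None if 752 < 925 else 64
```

752 < 925 is True, so the if branch is taken

NoneType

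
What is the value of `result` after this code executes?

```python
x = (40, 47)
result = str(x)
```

x = (40, 47); result = '(40, 47)'

'(40, 47)'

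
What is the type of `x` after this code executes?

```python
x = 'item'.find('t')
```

str.find() returns int index

int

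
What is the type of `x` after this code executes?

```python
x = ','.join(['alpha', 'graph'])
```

str.join() returns str

str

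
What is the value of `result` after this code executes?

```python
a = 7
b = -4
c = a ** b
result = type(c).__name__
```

a is int; b is int; c is float; result = 'float'

'float'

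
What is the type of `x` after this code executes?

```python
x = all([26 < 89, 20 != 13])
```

all() returns bool

bool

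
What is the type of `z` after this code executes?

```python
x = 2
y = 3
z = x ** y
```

positive int ** positive int = int

int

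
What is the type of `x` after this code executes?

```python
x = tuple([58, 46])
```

tuple() constructor returns tuple

tuple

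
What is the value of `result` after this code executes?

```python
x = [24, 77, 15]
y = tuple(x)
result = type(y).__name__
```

x is list; y is tuple; result = 'tuple'

'tuple'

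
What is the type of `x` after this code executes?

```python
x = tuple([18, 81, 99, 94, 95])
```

tuple() constructor returns tuple

tuple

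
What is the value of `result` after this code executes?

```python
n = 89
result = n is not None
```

n = 89; result = True

True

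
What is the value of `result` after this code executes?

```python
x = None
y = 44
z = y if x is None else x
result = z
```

x = None; y = 44; z = 44; result = 44

44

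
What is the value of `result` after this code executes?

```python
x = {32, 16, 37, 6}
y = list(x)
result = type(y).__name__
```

x is set; y is list; result = 'list'

'list'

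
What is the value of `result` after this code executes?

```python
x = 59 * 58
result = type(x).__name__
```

x is int; result = 'int'

'int'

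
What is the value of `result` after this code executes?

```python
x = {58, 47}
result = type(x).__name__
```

x is set; result = 'set'

'set'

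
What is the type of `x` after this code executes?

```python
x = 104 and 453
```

'and' with truthy values returns last operand (int)

int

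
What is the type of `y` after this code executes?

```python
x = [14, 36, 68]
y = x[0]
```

Indexing list[int] returns int

int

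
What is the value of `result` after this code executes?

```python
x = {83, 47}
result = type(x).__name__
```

x is set; result = 'set'

'set'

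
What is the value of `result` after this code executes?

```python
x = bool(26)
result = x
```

x = True; result = True

True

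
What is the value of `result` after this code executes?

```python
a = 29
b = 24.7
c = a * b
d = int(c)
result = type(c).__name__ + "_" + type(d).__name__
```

a is int; b is float; c is float; d is int; result = 'float_int'

'float_int'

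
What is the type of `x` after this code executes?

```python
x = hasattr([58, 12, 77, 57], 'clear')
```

hasattr() returns bool

bool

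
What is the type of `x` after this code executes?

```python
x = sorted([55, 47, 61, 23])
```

sorted() always returns list

list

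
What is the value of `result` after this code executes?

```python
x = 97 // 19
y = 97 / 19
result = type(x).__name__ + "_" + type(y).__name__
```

x is int; y is float; result = 'int_float'

'int_float'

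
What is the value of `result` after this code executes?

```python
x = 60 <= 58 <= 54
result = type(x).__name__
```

x is bool; result = 'bool'

'bool'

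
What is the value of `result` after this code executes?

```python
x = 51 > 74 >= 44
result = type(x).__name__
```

x is bool; result = 'bool'

'bool'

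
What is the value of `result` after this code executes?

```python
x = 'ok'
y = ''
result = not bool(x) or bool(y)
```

x = 'ok'; y = ''; result = False

False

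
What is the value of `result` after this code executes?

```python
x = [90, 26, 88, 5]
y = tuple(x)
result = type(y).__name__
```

x is list; y is tuple; result = 'tuple'

'tuple'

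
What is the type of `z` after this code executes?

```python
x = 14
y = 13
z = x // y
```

int // int = int

int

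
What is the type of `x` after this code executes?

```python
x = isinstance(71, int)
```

isinstance() returns bool

bool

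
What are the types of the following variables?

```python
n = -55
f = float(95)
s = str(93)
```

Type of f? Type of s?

f is assigned the result of calling float(), which returns a float; s is assigned the result of calling str(), which returns a str

float, str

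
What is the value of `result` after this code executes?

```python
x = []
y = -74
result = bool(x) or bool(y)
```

x = []; y = -74; result = True

True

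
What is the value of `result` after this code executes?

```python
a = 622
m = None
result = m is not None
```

a = 622; m = None; result = False

False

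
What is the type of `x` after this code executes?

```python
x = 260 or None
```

'or' returns first truthy value

int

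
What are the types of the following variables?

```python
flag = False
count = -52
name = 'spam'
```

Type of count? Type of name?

count is assigned a bare integer (no decimal point), so it is an int; name is assigned a quoted string literal, so it is a str

int, str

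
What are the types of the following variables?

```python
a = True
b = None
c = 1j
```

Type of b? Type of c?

b is assigned None, whose type is NoneType; c is assigned 1j, an imaginary literal (j suffix), which has type complex

NoneType, complex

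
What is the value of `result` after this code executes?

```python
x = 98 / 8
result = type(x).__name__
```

x is float; result = 'float'

'float'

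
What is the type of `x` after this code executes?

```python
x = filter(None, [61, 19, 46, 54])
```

filter() returns a filter object

filter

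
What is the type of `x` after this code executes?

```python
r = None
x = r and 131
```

'and' returns first falsy value (None)

NoneType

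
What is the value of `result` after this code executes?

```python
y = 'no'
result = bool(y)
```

y = 'no'; result = True

True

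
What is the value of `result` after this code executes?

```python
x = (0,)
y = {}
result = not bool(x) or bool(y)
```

x = (0,); y = {}; result = False

False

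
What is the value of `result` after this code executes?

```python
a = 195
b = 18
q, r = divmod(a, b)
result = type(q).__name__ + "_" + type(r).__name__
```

a is int; b is int; q is int; r is int; result = 'int_int'

'int_int'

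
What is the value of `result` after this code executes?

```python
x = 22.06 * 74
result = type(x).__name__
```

x is float; result = 'float'

'float'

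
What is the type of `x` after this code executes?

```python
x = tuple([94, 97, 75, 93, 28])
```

tuple() constructor returns tuple

tuple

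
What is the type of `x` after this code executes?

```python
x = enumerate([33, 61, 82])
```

enumerate() returns an enumerate object

enumerate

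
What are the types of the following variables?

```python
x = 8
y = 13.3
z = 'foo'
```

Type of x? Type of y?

x is assigned a bare integer (no decimal point), so it is an int; y is assigned a number with a decimal point, so it is a float

int, float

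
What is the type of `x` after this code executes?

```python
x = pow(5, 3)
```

pow(int, int) returns int

int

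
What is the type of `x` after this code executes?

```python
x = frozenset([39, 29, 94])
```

frozenset() returns frozenset

frozenset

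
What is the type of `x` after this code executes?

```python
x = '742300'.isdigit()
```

str.isdigit() returns bool

bool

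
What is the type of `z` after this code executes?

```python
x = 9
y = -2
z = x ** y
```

int ** negative = float

float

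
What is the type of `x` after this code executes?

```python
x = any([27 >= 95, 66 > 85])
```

any() returns bool

bool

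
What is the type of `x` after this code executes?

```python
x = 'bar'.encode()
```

str.encode() returns bytes

bytes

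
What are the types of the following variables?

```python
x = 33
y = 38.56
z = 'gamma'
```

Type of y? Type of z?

y is assigned a number with a decimal point, so it is a float; z is assigned a quoted string literal, so it is a str

float, str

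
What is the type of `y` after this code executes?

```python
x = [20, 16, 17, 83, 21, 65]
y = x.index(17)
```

list.index() returns int

int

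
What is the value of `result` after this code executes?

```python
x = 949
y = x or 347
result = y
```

x = 949; y = 949; result = 949

949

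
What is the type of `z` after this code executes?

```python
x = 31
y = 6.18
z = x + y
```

int + float = float

float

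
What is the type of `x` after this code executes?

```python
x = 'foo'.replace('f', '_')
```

str.replace() returns str

str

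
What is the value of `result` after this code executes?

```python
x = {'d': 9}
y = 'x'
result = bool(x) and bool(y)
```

x = {'d': 9}; y = 'x'; result = True

True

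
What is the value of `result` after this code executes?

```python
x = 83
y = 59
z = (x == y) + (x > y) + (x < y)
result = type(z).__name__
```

x is int; y is int; z is int; result = 'int'

'int'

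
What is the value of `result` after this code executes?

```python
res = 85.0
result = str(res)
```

res = 85.0; result = '85.0'

'85.0'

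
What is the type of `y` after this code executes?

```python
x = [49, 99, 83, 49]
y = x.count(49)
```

list.count() returns int

int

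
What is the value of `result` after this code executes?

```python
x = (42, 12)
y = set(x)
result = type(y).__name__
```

x is tuple; y is set; result = 'set'

'set'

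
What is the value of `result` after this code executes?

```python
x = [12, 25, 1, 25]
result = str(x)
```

x = [12, 25, 1, 25]; result = '[12, 25, 1, 25]'

'[12, 25, 1, 25]'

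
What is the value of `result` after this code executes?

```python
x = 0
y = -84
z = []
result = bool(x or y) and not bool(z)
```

x = 0; y = -84; z = []; result = True

True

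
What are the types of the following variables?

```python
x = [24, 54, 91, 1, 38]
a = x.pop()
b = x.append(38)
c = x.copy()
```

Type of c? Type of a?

copy() returns list; pop() returns element

list, int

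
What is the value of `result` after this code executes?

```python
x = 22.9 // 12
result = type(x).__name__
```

x is float; result = 'float'

'float'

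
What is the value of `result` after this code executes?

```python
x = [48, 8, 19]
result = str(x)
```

x = [48, 8, 19]; result = '[48, 8, 19]'

'[48, 8, 19]'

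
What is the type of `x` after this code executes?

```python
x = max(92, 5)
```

max() of ints returns int

int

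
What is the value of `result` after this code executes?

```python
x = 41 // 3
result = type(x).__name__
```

x is int; result = 'int'

'int'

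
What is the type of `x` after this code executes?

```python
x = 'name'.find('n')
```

str.find() returns int index

int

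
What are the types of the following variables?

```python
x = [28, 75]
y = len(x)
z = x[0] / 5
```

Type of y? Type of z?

len() returns int; int / int = float

int, float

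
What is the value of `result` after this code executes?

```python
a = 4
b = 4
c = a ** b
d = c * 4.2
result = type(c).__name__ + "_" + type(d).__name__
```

a is int; b is int; c is int; d is float; result = 'int_float'

'int_float'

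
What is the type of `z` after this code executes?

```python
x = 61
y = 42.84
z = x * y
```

int * float = float

float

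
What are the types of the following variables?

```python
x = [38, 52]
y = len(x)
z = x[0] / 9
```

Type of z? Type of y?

int / int = float; len() returns int

float, int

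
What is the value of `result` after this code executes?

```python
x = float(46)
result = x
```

x = 46.0; result = 46.0

46.0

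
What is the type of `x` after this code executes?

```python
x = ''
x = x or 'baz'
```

'or' returns first truthy value (str)

str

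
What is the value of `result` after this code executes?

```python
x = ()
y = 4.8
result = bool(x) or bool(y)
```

x = (); y = 4.8; result = True

True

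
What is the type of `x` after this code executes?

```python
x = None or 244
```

'or' with None returns the other truthy value

int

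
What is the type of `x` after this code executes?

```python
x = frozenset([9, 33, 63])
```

frozenset() returns frozenset

frozenset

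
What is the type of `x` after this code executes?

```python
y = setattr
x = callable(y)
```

callable() returns bool

bool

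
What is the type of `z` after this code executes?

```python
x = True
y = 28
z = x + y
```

bool + int = int (bool is subclass of int)

int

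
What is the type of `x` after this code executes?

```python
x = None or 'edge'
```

'or' with None returns the other truthy value (str)

str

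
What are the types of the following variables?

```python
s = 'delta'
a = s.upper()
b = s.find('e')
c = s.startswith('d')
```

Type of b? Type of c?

find() returns int; startswith() returns bool

int, bool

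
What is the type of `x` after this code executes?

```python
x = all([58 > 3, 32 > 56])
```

all() returns bool

bool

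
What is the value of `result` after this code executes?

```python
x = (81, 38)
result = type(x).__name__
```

x is tuple; result = 'tuple'

'tuple'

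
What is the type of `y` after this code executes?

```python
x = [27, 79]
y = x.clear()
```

list.clear() returns None

NoneType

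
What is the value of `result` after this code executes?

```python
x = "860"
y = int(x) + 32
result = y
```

x = '860'; y = 892; result = 892

892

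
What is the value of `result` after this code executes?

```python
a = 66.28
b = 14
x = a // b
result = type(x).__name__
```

a is float; b is int; x is float; result = 'float'

'float'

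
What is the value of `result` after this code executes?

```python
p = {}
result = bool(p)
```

p = {}; result = False

False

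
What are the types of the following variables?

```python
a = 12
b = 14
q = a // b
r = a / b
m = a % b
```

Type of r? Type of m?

/ returns float; % of ints returns int

float, int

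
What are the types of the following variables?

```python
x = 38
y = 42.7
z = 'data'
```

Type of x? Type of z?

x is assigned a bare integer (no decimal point), so it is an int; z is assigned a quoted string literal, so it is a str

int, str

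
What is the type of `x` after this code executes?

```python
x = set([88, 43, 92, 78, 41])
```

set() constructor returns set

set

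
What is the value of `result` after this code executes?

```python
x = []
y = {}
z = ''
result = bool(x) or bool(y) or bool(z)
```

x = []; y = {}; z = ''; result = False

False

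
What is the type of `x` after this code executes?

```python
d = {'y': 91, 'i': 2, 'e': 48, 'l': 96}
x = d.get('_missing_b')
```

dict.get() returns None when key not found

NoneType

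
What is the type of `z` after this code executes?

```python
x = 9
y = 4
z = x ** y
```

positive int ** positive int = int

int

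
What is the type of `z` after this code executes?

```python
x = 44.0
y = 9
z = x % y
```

float % int = float

float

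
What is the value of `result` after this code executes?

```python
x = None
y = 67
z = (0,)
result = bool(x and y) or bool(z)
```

x = None; y = 67; z = (0,); result = True

True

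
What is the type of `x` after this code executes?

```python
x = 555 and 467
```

'and' with truthy values returns last operand (int)

int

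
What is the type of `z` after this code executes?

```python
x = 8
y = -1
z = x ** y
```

int ** negative = float

float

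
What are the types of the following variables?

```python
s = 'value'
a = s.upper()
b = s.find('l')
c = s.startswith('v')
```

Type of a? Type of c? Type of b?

upper() returns str; startswith() returns bool; find() returns int

str, bool, int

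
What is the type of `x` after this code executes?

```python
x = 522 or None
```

'or' returns first truthy value

int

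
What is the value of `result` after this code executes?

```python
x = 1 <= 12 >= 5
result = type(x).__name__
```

x is bool; result = 'bool'

'bool'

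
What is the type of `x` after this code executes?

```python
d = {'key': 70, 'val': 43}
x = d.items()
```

dict.items() returns dict_items view

dict_items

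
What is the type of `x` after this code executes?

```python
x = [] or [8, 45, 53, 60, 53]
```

'or' returns first truthy value (list)

list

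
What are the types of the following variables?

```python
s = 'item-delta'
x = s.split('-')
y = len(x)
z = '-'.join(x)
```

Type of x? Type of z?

str.split() returns list; str.join() returns str

list, str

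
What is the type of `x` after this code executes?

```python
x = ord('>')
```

ord() returns int (code point)

int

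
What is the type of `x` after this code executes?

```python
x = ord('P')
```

ord() returns int (code point)

int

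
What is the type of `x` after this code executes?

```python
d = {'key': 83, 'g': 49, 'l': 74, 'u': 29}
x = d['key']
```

Accessing dict[str, int] with str key returns int

int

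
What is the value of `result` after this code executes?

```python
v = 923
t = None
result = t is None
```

v = 923; t = None; result = True

True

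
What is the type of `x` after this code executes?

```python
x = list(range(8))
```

list(range()) returns list

list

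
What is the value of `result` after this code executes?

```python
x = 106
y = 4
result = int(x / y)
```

x = 106; y = 4; result = 26

26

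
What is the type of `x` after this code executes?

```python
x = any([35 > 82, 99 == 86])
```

any() returns bool

bool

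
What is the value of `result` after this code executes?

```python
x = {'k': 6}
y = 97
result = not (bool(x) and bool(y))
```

x = {'k': 6}; y = 97; result = False

False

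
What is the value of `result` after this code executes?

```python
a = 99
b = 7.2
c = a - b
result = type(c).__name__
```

a is int; b is float; c is float; result = 'float'

'float'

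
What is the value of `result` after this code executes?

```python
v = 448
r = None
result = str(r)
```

v = 448; r = None; result = 'None'

'None'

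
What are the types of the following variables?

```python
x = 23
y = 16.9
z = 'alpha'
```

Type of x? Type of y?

x is assigned a bare integer (no decimal point), so it is an int; y is assigned a number with a decimal point, so it is a float

int, float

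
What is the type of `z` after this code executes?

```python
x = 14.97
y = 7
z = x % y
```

float % int = float

float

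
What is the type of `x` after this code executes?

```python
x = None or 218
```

'or' with None returns the other truthy value

int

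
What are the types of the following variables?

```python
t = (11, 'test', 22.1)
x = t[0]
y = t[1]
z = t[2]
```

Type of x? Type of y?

tuple[0] is int; tuple[1] is str

int, str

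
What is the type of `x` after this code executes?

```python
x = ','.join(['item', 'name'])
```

str.join() returns str

str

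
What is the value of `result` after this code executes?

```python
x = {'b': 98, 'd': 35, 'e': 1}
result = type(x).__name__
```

x is dict; result = 'dict'

'dict'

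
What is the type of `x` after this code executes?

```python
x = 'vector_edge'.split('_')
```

str.split() returns list

list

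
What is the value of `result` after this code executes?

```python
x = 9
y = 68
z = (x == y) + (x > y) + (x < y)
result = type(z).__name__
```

x is int; y is int; z is int; result = 'int'

'int'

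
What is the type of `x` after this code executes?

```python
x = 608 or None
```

'or' returns first truthy value

int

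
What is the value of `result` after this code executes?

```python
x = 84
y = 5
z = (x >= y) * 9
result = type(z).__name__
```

x is int; y is int; z is int; result = 'int'

'int'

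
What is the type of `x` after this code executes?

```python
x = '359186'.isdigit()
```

str.isdigit() returns bool

bool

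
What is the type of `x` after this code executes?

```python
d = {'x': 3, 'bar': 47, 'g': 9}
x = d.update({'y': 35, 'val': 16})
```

dict.update() returns None

NoneType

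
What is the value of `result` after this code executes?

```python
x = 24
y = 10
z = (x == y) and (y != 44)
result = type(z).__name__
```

x is int; y is int; z is bool; result = 'bool'

'bool'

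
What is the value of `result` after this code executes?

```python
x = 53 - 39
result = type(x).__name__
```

x is int; result = 'int'

'int'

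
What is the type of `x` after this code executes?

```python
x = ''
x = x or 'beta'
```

'or' returns first truthy value (str)

str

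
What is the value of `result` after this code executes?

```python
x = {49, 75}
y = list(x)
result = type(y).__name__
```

x is set; y is list; result = 'list'

'list'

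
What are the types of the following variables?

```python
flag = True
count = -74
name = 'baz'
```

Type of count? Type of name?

count is assigned a bare integer (no decimal point), so it is an int; name is assigned a quoted string literal, so it is a str

int, str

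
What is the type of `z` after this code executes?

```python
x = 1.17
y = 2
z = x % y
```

float % int = float

float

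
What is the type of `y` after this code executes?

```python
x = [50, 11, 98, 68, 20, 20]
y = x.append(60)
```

list.append() returns None (mutates in place)

NoneType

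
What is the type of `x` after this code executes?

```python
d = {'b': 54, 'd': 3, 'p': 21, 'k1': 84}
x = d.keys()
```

.keys() returns dict_keys view

dict_keys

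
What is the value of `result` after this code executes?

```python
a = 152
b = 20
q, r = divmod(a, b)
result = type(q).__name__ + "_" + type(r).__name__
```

a is int; b is int; q is int; r is int; result = 'int_int'

'int_int'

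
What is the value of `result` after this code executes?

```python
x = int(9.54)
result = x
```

x = 9; result = 9

9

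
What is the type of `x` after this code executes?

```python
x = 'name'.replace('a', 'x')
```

str.replace() returns str

str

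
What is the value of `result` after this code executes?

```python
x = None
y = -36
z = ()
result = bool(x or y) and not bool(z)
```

x = None; y = -36; z = (); result = True

True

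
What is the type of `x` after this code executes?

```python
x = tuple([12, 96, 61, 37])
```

tuple() constructor returns tuple

tuple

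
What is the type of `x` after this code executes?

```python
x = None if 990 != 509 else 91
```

990 != 509 is True, so the if branch is taken

NoneType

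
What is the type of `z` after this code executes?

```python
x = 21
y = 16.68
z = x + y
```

int + float = float

float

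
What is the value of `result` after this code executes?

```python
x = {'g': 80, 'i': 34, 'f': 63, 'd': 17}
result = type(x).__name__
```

x is dict; result = 'dict'

'dict'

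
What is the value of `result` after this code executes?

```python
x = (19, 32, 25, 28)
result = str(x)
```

x = (19, 32, 25, 28); result = '(19, 32, 25, 28)'

'(19, 32, 25, 28)'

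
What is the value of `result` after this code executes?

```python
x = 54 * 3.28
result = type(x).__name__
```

x is float; result = 'float'

'float'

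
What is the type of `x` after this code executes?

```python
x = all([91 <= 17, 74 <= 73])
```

all() returns bool

bool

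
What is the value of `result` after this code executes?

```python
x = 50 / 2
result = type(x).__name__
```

x is float; result = 'float'

'float'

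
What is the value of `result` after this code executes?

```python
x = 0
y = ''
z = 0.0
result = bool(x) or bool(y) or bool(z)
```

x = 0; y = ''; z = 0.0; result = False

False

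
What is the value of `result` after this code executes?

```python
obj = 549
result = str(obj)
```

obj = 549; result = '549'

'549'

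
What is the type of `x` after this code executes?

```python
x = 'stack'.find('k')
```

str.find() returns int index

int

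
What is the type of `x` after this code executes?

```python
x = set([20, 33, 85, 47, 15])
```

set() constructor returns set

set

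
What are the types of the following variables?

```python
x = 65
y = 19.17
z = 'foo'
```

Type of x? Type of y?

x is assigned a bare integer (no decimal point), so it is an int; y is assigned a number with a decimal point, so it is a float

int, float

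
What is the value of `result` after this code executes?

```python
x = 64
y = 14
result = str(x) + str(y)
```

x = 64; y = 14; result = '6414'

'6414'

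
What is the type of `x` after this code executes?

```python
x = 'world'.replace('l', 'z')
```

str.replace() returns str

str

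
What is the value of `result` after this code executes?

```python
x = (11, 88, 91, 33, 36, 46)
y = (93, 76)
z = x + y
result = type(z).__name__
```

x is tuple; y is tuple; z is tuple; result = 'tuple'

'tuple'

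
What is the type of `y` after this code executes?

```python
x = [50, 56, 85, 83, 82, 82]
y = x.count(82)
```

list.count() returns int

int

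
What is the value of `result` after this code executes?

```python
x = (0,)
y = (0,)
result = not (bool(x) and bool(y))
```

x = (0,); y = (0,); result = False

False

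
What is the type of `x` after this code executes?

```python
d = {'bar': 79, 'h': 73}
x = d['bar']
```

Accessing dict[str, int] with str key returns int

int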